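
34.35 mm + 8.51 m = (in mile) 0.005309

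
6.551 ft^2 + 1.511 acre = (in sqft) 6.583e+04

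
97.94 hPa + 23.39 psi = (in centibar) 171.1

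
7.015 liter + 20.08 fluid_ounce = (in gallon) 2.01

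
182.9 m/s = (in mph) 409.1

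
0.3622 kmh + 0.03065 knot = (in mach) 0.0003418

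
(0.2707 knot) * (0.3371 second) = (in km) 4.694e-05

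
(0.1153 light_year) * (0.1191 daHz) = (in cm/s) 1.299e+17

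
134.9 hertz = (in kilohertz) 0.1349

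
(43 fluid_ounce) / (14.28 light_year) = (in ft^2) 1.013e-19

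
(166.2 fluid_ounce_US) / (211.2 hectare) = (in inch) 9.162e-08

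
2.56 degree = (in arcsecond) 9216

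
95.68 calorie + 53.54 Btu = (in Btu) 53.92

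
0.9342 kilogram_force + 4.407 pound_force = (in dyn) 2.876e+06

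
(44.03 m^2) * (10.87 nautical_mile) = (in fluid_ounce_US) 2.997e+10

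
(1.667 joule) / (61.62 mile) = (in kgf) 1.714e-06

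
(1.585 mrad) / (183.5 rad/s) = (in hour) 2.399e-09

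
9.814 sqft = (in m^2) 0.9118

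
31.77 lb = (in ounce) 508.3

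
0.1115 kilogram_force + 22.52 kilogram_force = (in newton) 221.9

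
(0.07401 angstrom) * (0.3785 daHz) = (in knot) 5.445e-11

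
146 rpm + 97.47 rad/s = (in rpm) 1077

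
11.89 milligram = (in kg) 1.189e-05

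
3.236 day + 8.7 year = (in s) 2.746e+08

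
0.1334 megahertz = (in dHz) 1.334e+06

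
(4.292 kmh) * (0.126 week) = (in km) 90.85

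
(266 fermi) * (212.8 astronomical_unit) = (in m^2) 8.468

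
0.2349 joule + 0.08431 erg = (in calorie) 0.05614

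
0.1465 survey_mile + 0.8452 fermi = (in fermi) 2.358e+17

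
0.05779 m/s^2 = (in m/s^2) 0.05779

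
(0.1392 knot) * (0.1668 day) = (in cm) 1.032e+05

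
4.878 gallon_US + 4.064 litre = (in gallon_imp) 4.956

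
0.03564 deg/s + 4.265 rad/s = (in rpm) 40.73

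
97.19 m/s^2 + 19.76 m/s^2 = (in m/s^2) 117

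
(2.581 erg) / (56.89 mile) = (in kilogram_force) 2.875e-13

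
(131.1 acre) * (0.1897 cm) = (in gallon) 2.659e+05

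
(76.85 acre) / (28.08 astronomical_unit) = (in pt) 0.0002099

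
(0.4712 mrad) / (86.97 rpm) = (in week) 8.555e-11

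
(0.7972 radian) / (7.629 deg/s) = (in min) 0.09979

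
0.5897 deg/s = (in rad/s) 0.01029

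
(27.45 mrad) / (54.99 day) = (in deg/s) 3.31e-07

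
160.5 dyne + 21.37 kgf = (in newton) 209.6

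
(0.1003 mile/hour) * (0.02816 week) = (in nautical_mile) 0.4123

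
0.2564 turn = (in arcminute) 5538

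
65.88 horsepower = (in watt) 4.913e+04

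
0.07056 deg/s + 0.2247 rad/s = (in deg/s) 12.94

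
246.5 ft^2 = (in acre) 0.005659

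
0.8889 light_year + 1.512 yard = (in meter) 8.41e+15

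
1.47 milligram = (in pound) 3.241e-06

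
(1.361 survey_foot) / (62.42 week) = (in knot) 2.136e-08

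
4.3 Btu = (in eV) 2.832e+22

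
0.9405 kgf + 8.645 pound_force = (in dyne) 4.768e+06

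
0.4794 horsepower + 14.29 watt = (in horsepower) 0.4986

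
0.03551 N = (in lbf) 0.007983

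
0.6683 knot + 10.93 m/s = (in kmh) 40.59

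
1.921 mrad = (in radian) 0.001921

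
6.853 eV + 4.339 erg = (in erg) 4.339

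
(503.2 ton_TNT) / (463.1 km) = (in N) 4.546e+06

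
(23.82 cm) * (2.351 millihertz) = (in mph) 0.001253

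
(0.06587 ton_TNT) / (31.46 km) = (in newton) 8760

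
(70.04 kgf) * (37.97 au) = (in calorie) 9.325e+14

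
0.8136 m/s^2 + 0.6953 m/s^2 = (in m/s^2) 1.509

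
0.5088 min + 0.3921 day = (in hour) 9.419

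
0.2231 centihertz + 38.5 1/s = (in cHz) 3850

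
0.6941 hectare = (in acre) 1.715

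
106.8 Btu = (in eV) 7.033e+23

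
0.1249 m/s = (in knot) 0.2428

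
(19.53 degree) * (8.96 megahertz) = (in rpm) 2.916e+07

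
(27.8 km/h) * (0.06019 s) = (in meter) 0.4648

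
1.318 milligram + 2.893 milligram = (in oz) 0.0001485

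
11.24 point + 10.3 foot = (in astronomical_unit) 2.101e-11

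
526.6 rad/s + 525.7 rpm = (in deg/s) 3.333e+04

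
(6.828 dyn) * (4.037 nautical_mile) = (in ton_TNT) 1.22e-10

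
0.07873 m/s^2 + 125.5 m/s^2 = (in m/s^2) 125.6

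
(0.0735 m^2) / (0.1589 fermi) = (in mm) 4.626e+17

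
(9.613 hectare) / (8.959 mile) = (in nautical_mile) 0.0036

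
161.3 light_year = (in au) 1.02e+07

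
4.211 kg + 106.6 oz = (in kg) 7.233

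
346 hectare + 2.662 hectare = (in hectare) 348.7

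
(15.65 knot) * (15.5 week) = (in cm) 7.547e+09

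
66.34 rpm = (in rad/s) 6.947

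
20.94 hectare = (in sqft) 2.254e+06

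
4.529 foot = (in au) 9.228e-12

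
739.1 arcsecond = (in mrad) 3.583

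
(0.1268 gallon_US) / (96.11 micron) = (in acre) 0.001234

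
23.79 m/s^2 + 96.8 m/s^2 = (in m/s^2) 120.6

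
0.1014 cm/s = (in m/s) 0.001014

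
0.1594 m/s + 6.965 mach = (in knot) 4610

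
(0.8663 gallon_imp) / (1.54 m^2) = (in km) 2.557e-06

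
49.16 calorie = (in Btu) 0.195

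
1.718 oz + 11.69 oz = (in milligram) 3.801e+05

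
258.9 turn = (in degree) 9.32e+04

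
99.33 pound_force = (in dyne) 4.418e+07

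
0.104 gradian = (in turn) 0.00026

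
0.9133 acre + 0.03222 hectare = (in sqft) 4.325e+04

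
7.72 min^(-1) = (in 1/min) 7.72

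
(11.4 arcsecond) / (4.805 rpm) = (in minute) 1.831e-06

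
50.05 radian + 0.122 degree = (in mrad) 5.005e+04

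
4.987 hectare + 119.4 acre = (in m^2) 5.331e+05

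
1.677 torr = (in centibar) 0.2236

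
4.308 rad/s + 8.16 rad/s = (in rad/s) 12.47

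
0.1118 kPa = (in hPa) 1.118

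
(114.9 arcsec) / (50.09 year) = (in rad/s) 3.526e-13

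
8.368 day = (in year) 0.02293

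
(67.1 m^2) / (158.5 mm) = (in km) 0.4233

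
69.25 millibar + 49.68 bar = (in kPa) 4975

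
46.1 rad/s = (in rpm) 440.2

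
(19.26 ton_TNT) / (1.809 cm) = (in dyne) 4.455e+17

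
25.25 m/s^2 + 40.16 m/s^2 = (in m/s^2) 65.41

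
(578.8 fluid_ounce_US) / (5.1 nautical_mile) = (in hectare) 1.812e-10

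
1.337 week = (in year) 0.02564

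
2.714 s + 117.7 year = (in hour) 1.031e+06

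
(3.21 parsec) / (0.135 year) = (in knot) 4.522e+10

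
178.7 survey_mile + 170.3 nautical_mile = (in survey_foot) 1.978e+06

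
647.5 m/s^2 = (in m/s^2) 647.5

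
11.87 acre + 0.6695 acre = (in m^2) 5.075e+04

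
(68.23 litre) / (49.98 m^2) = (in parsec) 4.424e-20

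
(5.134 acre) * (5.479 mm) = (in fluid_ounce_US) 3.849e+06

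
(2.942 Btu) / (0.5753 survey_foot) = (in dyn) 1.77e+09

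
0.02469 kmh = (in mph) 0.01534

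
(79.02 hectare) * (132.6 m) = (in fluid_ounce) 3.543e+12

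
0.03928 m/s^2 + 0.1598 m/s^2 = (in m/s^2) 0.1991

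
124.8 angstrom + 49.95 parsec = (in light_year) 162.9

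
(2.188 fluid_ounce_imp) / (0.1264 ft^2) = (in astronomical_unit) 3.539e-14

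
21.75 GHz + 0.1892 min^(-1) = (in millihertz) 2.175e+13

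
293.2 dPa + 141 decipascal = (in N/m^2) 43.42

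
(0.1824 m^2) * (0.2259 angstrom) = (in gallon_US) 1.088e-09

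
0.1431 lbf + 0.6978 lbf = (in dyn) 3.741e+05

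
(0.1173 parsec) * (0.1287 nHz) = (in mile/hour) 1.042e+06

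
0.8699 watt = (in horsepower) 0.001167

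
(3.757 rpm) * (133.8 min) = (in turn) 502.7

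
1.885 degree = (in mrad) 32.9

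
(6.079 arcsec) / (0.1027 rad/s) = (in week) 4.745e-10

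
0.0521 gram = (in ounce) 0.001838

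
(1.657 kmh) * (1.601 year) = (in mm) 2.324e+10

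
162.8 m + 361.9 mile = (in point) 1.651e+09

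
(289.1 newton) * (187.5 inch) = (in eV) 8.594e+21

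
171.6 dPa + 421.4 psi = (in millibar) 2.905e+04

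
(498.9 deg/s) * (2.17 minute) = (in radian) 1134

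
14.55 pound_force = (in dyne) 6.472e+06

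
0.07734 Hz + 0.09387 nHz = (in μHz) 7.734e+04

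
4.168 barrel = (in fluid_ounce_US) 2.241e+04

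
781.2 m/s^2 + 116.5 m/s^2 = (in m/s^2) 897.7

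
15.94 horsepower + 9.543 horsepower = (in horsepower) 25.48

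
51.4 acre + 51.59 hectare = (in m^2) 7.239e+05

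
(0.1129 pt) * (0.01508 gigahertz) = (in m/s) 600.6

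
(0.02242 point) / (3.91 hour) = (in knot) 1.092e-09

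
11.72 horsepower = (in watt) 8740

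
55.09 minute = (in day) 0.03826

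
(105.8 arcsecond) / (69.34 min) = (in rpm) 1.177e-06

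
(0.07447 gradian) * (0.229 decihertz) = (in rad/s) 2.679e-05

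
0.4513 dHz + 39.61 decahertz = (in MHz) 0.0003961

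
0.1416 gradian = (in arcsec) 458.8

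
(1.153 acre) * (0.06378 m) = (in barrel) 1872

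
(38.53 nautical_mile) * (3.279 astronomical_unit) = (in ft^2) 3.768e+17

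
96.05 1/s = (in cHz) 9605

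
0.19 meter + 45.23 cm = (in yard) 0.7024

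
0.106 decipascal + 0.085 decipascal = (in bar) 1.91e-07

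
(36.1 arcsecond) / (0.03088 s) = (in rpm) 0.05412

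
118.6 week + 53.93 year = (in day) 2.051e+04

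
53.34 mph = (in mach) 0.07003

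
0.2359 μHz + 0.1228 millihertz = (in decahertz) 1.23e-05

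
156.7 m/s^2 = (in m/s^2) 156.7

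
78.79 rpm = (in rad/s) 8.251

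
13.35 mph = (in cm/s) 596.8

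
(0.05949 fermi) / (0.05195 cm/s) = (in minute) 1.909e-15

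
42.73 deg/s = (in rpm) 7.122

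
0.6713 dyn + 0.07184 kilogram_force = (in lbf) 0.1584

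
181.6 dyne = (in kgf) 0.0001852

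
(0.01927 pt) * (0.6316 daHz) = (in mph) 9.605e-05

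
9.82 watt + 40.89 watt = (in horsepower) 0.068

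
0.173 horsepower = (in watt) 129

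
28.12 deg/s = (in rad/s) 0.4908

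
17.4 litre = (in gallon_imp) 3.827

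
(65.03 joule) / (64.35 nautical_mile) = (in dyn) 54.57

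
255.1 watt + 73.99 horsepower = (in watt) 5.543e+04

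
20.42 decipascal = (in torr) 0.01532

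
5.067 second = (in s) 5.067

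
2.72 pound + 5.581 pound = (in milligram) 3.765e+06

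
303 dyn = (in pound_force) 0.0006812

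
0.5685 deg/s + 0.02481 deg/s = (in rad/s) 0.01036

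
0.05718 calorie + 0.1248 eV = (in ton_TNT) 5.718e-11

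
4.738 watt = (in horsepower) 0.006354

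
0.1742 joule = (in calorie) 0.04163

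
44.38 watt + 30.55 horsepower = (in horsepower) 30.61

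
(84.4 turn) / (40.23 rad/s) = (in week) 2.18e-05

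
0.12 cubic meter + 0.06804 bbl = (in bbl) 0.8228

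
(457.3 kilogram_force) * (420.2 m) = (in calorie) 4.504e+05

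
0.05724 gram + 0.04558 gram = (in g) 0.1028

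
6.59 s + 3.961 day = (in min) 5704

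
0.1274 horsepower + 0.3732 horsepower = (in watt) 373.3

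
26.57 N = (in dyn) 2.657e+06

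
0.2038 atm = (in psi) 2.995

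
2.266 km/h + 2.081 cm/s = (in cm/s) 65.03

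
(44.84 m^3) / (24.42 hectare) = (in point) 0.5205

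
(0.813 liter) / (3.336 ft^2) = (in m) 0.002623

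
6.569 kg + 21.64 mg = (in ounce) 231.7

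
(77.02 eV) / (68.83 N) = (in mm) 1.793e-16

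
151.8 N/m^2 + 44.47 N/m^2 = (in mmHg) 1.472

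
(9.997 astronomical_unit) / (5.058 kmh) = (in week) 1.76e+06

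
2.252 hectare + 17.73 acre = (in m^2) 9.427e+04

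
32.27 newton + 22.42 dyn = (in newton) 32.27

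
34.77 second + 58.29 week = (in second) 3.525e+07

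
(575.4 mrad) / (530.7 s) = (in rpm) 0.01035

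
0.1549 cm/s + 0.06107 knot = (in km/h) 0.1187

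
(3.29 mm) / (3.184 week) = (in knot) 3.321e-09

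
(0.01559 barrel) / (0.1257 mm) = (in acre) 0.004873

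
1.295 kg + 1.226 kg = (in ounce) 88.93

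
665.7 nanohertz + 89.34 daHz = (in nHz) 8.934e+11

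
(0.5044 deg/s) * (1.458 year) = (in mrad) 4.048e+08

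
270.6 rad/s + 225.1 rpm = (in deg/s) 1.685e+04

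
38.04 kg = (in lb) 83.86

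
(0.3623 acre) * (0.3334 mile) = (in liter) 7.867e+08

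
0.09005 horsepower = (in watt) 67.15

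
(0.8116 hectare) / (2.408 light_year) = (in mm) 3.563e-10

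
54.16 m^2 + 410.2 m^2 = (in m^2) 464.4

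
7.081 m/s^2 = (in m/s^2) 7.081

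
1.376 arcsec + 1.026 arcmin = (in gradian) 0.01942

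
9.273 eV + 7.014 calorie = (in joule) 29.35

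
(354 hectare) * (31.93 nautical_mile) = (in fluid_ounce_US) 7.078e+15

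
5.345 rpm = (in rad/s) 0.5597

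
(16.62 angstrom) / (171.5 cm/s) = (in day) 1.122e-14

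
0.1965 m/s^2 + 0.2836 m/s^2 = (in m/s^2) 0.4801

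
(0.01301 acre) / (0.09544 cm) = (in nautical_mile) 29.79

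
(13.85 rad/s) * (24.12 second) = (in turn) 53.17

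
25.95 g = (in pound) 0.05721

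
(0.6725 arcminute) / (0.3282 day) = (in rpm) 6.588e-08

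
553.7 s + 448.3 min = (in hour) 7.625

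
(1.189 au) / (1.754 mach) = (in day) 3447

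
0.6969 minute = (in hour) 0.01162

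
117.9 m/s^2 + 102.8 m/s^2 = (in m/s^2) 220.7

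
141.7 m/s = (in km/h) 510.1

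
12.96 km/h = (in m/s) 3.6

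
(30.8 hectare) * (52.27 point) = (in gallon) 1.5e+06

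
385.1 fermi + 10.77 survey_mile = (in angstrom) 1.733e+14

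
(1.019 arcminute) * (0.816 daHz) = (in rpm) 0.0231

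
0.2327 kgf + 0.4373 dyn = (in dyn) 2.282e+05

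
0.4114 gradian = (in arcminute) 22.22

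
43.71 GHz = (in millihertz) 4.371e+13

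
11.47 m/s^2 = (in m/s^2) 11.47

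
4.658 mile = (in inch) 2.951e+05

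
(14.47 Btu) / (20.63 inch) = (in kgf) 2971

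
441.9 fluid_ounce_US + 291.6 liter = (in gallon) 80.48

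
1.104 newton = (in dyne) 1.104e+05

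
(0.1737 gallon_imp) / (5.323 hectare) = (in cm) 1.483e-06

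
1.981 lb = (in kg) 0.8986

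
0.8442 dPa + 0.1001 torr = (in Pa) 13.43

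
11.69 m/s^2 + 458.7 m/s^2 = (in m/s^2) 470.4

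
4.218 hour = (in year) 0.0004815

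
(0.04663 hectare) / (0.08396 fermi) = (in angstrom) 5.554e+28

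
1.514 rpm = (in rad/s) 0.1585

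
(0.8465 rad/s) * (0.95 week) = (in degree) 2.787e+07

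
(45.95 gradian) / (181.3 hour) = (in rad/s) 1.106e-06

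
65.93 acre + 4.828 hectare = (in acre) 77.86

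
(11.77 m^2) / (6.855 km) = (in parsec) 5.564e-20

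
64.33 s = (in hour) 0.01787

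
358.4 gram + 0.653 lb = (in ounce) 23.09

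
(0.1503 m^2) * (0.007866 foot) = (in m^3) 0.0003604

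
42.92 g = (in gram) 42.92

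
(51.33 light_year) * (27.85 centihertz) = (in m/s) 1.352e+17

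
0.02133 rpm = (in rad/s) 0.002234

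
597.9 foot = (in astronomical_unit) 1.218e-09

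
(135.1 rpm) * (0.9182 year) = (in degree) 2.347e+10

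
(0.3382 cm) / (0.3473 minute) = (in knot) 0.0003155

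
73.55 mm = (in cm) 7.355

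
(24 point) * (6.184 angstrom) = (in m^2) 5.236e-12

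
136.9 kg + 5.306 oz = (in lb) 302.1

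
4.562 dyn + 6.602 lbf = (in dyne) 2.937e+06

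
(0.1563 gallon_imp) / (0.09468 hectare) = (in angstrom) 7505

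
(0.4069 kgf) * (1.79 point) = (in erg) 2.52e+04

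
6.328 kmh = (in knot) 3.417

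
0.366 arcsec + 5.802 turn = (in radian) 36.46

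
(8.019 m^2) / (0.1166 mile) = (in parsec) 1.385e-18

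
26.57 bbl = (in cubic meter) 4.224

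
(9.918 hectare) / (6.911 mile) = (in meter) 8.917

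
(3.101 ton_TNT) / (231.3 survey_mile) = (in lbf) 7836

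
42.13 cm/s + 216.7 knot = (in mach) 0.3286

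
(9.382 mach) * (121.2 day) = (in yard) 3.658e+10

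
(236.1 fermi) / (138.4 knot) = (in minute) 5.527e-17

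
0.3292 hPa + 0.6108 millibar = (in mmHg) 0.7051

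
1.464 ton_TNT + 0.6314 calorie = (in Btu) 5.806e+06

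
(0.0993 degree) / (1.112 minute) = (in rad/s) 2.598e-05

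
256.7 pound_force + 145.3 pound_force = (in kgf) 182.3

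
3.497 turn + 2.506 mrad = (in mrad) 2.197e+04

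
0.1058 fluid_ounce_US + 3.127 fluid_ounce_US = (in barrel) 0.0006013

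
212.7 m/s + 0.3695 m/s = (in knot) 414.2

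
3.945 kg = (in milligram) 3.945e+06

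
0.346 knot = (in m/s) 0.178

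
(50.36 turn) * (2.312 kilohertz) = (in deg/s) 4.192e+07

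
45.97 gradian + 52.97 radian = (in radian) 53.69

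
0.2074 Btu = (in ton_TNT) 5.23e-08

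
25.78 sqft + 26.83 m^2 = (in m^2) 29.23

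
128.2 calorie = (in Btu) 0.5084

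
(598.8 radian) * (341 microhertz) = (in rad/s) 0.2042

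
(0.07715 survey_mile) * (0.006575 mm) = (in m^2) 0.0008164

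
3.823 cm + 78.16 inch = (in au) 1.353e-11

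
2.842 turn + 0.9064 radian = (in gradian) 1195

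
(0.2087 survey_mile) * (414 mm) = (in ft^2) 1497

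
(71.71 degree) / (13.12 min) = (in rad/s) 0.00159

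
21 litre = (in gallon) 5.548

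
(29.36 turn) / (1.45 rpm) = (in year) 3.852e-05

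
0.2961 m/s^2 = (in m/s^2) 0.2961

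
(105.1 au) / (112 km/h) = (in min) 8.423e+09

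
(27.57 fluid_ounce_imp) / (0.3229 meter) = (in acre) 5.995e-07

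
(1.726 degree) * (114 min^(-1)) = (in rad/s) 0.05724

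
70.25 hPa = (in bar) 0.07025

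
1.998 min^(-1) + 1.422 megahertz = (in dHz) 1.422e+07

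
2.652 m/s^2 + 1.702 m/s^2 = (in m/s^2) 4.354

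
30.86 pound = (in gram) 1.4e+04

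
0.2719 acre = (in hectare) 0.11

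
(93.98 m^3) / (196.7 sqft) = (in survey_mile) 0.003196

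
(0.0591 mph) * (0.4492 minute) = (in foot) 2.336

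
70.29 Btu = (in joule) 7.416e+04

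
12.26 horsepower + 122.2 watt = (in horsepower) 12.42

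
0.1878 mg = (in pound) 4.14e-07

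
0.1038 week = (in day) 0.7266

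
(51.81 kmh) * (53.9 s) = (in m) 775.7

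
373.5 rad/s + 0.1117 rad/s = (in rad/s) 373.6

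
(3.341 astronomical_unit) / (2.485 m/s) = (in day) 2.328e+06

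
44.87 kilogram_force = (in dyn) 4.4e+07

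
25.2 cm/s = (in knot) 0.4898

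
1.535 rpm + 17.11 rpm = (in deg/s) 111.9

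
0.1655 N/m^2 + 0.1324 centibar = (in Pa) 132.6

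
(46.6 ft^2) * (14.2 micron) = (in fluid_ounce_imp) 2.164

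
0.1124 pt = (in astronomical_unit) 2.651e-16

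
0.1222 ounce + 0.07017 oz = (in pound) 0.01202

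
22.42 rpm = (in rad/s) 2.348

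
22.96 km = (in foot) 7.533e+04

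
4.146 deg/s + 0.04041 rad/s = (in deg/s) 6.461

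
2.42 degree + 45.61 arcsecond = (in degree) 2.433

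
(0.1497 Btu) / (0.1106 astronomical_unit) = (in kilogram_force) 9.734e-10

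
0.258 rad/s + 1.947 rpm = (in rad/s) 0.4619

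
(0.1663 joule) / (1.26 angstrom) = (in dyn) 1.32e+14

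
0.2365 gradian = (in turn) 0.0005913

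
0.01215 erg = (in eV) 7.583e+09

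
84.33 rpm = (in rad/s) 8.831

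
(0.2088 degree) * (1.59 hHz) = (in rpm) 5.533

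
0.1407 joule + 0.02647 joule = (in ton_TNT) 3.995e-11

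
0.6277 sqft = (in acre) 1.441e-05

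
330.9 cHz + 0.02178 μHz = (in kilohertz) 0.003309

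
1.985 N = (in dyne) 1.985e+05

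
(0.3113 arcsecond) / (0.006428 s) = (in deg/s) 0.01345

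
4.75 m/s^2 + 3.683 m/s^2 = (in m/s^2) 8.433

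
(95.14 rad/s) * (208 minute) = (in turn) 1.89e+05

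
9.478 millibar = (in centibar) 0.9478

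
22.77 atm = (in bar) 23.07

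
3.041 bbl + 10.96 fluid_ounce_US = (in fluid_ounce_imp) 1.703e+04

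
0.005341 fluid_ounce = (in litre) 0.000158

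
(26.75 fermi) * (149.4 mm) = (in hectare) 3.996e-19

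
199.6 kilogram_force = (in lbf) 440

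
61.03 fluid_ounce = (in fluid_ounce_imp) 63.52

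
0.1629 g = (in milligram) 162.9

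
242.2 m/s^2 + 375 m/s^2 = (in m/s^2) 617.2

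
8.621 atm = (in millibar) 8735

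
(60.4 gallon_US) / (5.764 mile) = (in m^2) 2.465e-05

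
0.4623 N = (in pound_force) 0.1039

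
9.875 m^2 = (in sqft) 106.3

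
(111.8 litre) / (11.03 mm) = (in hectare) 0.001014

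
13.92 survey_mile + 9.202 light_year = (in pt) 2.468e+20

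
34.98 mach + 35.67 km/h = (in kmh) 4.291e+04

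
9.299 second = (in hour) 0.002583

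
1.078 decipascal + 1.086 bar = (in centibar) 108.6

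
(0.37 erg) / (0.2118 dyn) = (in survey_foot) 0.05731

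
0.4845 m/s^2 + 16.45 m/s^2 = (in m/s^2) 16.93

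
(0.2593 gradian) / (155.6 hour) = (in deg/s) 4.166e-07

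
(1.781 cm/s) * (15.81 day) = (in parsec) 7.884e-13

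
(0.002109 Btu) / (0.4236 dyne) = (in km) 525.3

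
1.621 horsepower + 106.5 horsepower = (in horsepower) 108.1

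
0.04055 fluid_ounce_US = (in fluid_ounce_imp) 0.04221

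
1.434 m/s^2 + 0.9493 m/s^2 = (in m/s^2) 2.383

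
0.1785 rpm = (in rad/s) 0.01869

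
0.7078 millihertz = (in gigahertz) 7.078e-13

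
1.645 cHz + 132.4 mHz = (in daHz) 0.01489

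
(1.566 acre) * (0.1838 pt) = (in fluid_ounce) 1.389e+04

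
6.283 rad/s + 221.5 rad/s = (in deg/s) 1.305e+04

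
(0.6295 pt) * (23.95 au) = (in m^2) 7.957e+08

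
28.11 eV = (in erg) 4.504e-11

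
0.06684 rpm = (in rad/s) 0.006999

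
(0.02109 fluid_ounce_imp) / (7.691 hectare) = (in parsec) 2.525e-28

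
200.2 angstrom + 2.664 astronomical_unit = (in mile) 2.476e+08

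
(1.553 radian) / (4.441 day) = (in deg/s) 0.0002319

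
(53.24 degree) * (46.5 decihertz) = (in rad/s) 4.321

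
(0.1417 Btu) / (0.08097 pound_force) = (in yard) 453.9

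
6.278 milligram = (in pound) 1.384e-05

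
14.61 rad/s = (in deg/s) 837.1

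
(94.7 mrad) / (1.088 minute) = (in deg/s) 0.08312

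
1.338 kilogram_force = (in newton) 13.12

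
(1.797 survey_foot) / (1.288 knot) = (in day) 9.567e-06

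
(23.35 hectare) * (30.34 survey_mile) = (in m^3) 1.14e+10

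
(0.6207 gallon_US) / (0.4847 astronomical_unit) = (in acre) 8.007e-18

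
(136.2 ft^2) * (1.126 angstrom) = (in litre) 1.425e-06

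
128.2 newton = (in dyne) 1.282e+07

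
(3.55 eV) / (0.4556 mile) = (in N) 7.757e-22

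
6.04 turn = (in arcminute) 1.305e+05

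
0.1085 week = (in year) 0.002081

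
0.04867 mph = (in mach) 6.39e-05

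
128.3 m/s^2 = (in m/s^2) 128.3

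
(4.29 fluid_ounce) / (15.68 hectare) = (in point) 2.294e-06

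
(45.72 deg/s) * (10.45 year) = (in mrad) 2.63e+11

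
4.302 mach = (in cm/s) 1.465e+05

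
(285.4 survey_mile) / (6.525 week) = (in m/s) 0.1164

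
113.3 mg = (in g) 0.1133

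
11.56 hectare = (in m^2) 1.156e+05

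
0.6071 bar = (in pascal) 6.071e+04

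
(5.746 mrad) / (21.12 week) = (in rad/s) 4.498e-10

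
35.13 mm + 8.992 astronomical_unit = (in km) 1.345e+09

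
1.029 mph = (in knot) 0.8942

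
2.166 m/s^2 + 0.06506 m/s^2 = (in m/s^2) 2.231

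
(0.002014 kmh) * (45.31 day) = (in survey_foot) 7185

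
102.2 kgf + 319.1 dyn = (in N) 1002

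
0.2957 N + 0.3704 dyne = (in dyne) 2.957e+04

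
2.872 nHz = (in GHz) 2.872e-18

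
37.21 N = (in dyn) 3.721e+06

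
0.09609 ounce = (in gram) 2.724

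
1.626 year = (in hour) 1.424e+04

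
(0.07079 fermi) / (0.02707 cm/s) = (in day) 3.027e-18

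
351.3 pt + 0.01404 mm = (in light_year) 1.31e-17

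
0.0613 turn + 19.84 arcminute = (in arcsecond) 8.064e+04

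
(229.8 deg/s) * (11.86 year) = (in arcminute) 5.157e+12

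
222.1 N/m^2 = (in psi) 0.03221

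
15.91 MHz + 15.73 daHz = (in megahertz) 15.91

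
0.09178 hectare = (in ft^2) 9879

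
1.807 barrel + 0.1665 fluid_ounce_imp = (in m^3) 0.2873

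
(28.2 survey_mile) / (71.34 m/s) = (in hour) 0.1767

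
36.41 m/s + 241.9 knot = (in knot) 312.7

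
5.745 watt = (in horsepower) 0.007704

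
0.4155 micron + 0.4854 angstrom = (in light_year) 4.392e-23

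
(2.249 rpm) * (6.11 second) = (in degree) 82.45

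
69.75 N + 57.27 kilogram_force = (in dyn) 6.314e+07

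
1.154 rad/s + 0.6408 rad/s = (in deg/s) 102.8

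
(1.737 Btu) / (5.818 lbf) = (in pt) 2.007e+05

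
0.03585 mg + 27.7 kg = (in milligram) 2.77e+07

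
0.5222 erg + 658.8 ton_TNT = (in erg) 2.756e+19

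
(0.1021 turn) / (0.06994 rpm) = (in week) 0.0001448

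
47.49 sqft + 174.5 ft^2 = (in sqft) 222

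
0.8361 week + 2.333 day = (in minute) 1.179e+04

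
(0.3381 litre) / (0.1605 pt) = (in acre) 0.001476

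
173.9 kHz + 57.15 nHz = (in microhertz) 1.739e+11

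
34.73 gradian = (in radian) 0.5455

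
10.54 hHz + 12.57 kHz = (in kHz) 13.62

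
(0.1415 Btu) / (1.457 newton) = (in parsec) 3.321e-15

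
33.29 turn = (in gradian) 1.332e+04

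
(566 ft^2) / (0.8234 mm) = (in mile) 39.68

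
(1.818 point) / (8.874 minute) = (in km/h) 4.336e-06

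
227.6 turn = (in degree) 8.194e+04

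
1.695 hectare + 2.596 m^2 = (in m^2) 1.695e+04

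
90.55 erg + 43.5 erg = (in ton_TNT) 3.204e-15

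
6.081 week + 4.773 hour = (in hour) 1026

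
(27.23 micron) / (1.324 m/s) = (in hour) 5.713e-09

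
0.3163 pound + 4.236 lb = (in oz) 72.84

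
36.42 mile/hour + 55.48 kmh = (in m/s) 31.69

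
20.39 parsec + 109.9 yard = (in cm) 6.292e+19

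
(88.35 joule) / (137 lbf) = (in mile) 9.008e-05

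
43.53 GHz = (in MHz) 4.353e+04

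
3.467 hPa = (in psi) 0.05028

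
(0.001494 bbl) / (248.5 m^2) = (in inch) 3.763e-05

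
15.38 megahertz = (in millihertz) 1.538e+10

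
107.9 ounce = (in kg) 3.059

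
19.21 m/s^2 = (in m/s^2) 19.21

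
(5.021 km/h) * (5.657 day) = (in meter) 6.817e+05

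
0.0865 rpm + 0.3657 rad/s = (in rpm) 3.579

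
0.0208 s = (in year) 6.596e-10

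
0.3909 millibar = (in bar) 0.0003909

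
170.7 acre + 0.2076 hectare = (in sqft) 7.458e+06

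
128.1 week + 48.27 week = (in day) 1235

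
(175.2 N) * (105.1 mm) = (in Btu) 0.01745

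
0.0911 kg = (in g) 91.1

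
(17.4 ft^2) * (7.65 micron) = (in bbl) 7.778e-05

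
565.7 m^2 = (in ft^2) 6089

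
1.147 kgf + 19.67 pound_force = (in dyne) 9.874e+06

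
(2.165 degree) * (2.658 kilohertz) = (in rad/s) 100.4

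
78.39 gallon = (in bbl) 1.866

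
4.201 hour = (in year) 0.0004796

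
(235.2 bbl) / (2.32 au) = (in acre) 2.662e-14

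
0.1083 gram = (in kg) 0.0001083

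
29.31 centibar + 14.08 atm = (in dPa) 1.456e+07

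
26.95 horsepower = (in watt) 2.01e+04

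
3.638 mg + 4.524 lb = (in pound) 4.524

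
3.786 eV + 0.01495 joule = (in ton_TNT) 3.573e-12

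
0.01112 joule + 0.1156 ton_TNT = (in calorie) 1.156e+08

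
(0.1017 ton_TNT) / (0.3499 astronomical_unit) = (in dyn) 812.9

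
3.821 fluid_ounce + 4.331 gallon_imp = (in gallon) 5.231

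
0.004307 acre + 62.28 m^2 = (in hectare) 0.007971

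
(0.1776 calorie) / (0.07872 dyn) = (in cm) 9.44e+07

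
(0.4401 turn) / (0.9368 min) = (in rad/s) 0.0492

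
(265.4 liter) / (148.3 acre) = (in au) 2.956e-18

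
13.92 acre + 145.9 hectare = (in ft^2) 1.631e+07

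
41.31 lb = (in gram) 1.874e+04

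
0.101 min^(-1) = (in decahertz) 0.0001683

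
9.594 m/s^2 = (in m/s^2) 9.594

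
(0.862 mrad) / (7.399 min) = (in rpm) 1.854e-05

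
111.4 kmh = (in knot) 60.15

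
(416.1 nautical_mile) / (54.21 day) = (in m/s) 0.1645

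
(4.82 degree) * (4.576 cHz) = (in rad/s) 0.00385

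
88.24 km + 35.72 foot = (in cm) 8.825e+06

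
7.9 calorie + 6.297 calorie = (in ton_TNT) 1.42e-08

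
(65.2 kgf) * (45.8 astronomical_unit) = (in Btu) 4.152e+12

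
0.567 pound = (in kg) 0.2572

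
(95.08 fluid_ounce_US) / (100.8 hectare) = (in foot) 9.152e-09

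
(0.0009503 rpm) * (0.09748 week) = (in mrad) 5867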